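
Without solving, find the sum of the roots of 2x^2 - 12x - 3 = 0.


By Vieta's formulas for ax^2 + bx + c = 0:
  Sum of roots = -b/a
  Product of roots = c/a

Here a = 2, b = -12, c = -3
Sum = -(-12)/2 = 6
Product = -3/2 = -3/2

Sum = 6


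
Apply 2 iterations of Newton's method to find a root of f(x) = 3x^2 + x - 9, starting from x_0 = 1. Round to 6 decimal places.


Newton's method: x_(n+1) = x_n - f(x_n)/f'(x_n)
f(x) = 3x^2 + x - 9
f'(x) = 6x + 1

Iteration 1:
  f(1.000000) = -5.000000
  f'(1.000000) = 7.000000
  x_1 = 1.000000 - (-5.000000)/(7.000000) = 1.714286

Iteration 2:
  f(1.714286) = 1.530612
  f'(1.714286) = 11.285714
  x_2 = 1.714286 - (1.530612)/(11.285714) = 1.578662

x_2 = 1.578662


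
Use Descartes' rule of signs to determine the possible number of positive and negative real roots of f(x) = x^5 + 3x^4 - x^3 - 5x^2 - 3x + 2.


Descartes' rule of signs:

For positive roots, count sign changes in f(x) = x^5 + 3x^4 - x^3 - 5x^2 - 3x + 2:
Signs of coefficients: +, +, -, -, -, +
Number of sign changes: 2
Possible positive real roots: 2, 0

For negative roots, examine f(-x) = -x^5 + 3x^4 + x^3 - 5x^2 + 3x + 2:
Signs of coefficients: -, +, +, -, +, +
Number of sign changes: 3
Possible negative real roots: 3, 1

Positive roots: 2 or 0; Negative roots: 3 or 1


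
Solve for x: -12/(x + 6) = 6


Multiply both sides by (x + 6): -12 = 6(x + 6)
Distribute: -12 = 6x + 36
6x = -12 - 36 = -48
x = -8

x = -8


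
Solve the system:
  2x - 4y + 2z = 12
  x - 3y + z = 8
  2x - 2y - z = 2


Using Cramer's rule. Expand each determinant along the first row.
D  = 2*[(-3)*(-1) - 1*(-2)] - (-4)*[1*(-1) - 1*2] + 2*[1*(-2) - (-3)*2]
  = 2*(5) - (-4)*(-3) + 2*(4) = 6
Dx = 12*[(-3)*(-1) - 1*(-2)] - (-4)*[8*(-1) - 1*2] + 2*[8*(-2) - (-3)*2]
  = 12*(5) - (-4)*(-10) + 2*(-10) = 0
Dy = 2*[8*(-1) - 1*2] - 12*[1*(-1) - 1*2] + 2*[1*2 - 8*2]
  = 2*(-10) - 12*(-3) + 2*(-14) = -12
Dz = 2*[(-3)*2 - 8*(-2)] - (-4)*[1*2 - 8*2] + 12*[1*(-2) - (-3)*2]
  = 2*(10) - (-4)*(-14) + 12*(4) = 12
x = Dx/D = 0/6 = 0, y = Dy/D = -12/6 = -2, z = Dz/D = 12/6 = 2
Check eq1: (2)(0) + (-4)(-2) + (2)(2) = 12 = 12 ✓
Check eq2: (1)(0) + (-3)(-2) + (1)(2) = 8 = 8 ✓
Check eq3: (2)(0) + (-2)(-2) + (-1)(2) = 2 = 2 ✓

x = 0, y = -2, z = 2


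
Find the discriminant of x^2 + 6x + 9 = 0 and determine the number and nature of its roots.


For ax^2 + bx + c = 0, discriminant D = b^2 - 4ac
Here a = 1, b = 6, c = 9
D = (6)^2 - 4(1)(9) = 36 - 36 = 0

D = 0
The equation has exactly 1 real root (a repeated/double root).

Discriminant = 0, 1 repeated real root


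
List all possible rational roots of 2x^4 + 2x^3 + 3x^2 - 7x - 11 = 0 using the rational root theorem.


Rational root theorem: possible roots are ±p/q where:
  p divides the constant term (-11): p ∈ {1, 11}
  q divides the leading coefficient (2): q ∈ {1, 2}

All possible rational roots: -11, -11/2, -1, -1/2, 1/2, 1, 11/2, 11

-11, -11/2, -1, -1/2, 1/2, 1, 11/2, 11


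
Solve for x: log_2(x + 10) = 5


Convert to exponential form: x + 10 = 2^5 = 32
x = 32 - 10 = 22
Check: log_2(22 + 10) = log_2(32) = log_2(32) = 5 ✓

x = 22


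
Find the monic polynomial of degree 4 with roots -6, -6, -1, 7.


A monic polynomial with roots -6, -6, -1, 7 is:
p(x) = (x + 6)(x + 6)(x + 1)(x - 7)
After multiplying by (x + 6): x + 6
After multiplying by (x + 6): x^2 + 12x + 36
After multiplying by (x + 1): x^3 + 13x^2 + 48x + 36
After multiplying by (x - 7): x^4 + 6x^3 - 43x^2 - 300x - 252

x^4 + 6x^3 - 43x^2 - 300x - 252


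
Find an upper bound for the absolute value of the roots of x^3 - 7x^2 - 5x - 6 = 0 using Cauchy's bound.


Cauchy's bound: all roots r satisfy |r| <= 1 + max(|a_i/a_n|) for i = 0,...,n-1
where a_n is the leading coefficient.

Coefficients: [1, -7, -5, -6]
Leading coefficient a_n = 1
Ratios |a_i/a_n|: 7, 5, 6
Maximum ratio: 7
Cauchy's bound: |r| <= 1 + 7 = 8

Upper bound = 8


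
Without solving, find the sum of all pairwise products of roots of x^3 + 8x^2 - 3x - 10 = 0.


By Vieta's formulas for x^3 + bx^2 + cx + d = 0:
  r1 + r2 + r3 = -b/a = -8
  r1*r2 + r1*r3 + r2*r3 = c/a = -3
  r1*r2*r3 = -d/a = 10


Sum of pairwise products = -3


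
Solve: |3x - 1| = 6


An absolute value equation |expr| = 6 gives two cases:
Case 1: 3x - 1 = 6
  3x = 7, so x = 7/3
Case 2: 3x - 1 = -6
  3x = -5, so x = -5/3

x = -5/3, x = 7/3


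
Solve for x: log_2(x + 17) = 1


Convert to exponential form: x + 17 = 2^1 = 2
x = 2 - 17 = -15
Check: log_2(-15 + 17) = log_2(2) = log_2(2) = 1 ✓

x = -15


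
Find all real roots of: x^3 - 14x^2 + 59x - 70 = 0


Let p(x) = x^3 - 14x^2 + 59x - 70. By the rational root theorem (leading coefficient 1), any rational root is an integer divisor of 70: try ±1, ±2, ... in turn.
Test x = 1: value = -24 ≠ 0.
Test x = -1: value = -144 ≠ 0.
Test x = 2: value = 0 ✓, so (x - 2) is a factor.
Synthetic division by (x - 2): bring down 1; 1(2) - 14 = -12; (-12)(2) + 59 = 35; 35(2) - 70 = 0 → quotient x^2 - 12x + 35, remainder 0.
Solve the quadratic x^2 - 12x + 35 = 0: discriminant = (-12)^2 - 4(1)(35) = 144 - 140 = 4.
sqrt(4) = 2, so x = (12 ± 2)/2: x = 7 or x = 5.

x = 2, x = 5, x = 7


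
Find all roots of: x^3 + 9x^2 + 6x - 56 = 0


Let p(x) = x^3 + 9x^2 + 6x - 56. By the rational root theorem (leading coefficient 1), any rational root is an integer divisor of 56: try ±1, ±2, ... in turn.
Test x = 1: value = -40 ≠ 0.
Test x = -1: value = -54 ≠ 0.
Test x = 2: value = 0 ✓, so (x - 2) is a factor.
Synthetic division by (x - 2): bring down 1; 1(2) + 9 = 11; 11(2) + 6 = 28; 28(2) - 56 = 0 → quotient x^2 + 11x + 28, remainder 0.
Solve the quadratic x^2 + 11x + 28 = 0: discriminant = 11^2 - 4(1)(28) = 121 - 112 = 9.
sqrt(9) = 3, so x = (-11 ± 3)/2: x = -4 or x = -7.
Collecting all roots found:

x = -7, x = -4, x = 2


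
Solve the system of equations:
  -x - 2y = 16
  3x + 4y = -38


Using Cramer's rule:
Determinant D = (-1)(4) - (3)(-2) = -4 + 6 = 2
Dx = (16)(4) - (-38)(-2) = 64 - 76 = -12
Dy = (-1)(-38) - (3)(16) = 38 - 48 = -10
x = Dx/D = -12/2 = -6
y = Dy/D = -10/2 = -5

x = -6, y = -5


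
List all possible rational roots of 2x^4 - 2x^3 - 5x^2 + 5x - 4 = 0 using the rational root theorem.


Rational root theorem: possible roots are ±p/q where:
  p divides the constant term (-4): p ∈ {1, 2, 4}
  q divides the leading coefficient (2): q ∈ {1, 2}

All possible rational roots: -4, -2, -1, -1/2, 1/2, 1, 2, 4

-4, -2, -1, -1/2, 1/2, 1, 2, 4


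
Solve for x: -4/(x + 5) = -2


Multiply both sides by (x + 5): -4 = -2(x + 5)
Distribute: -4 = -2x - 10
-2x = -4 + 10 = 6
x = -3

x = -3


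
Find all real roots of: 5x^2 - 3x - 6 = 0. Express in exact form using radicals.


Using the quadratic formula: x = (-b ± sqrt(b^2 - 4ac)) / (2a)
Here a = 5, b = -3, c = -6
Discriminant = b^2 - 4ac = (-3)^2 - 4(5)(-6) = 9 + 120 = 129
Since discriminant = 129 > 0, there are two real roots.
x = (3 ± sqrt(129)) / 10
Numerically: x ≈ 1.4358 or x ≈ -0.8358

x = (3 + sqrt(129)) / 10 or x = (3 - sqrt(129)) / 10


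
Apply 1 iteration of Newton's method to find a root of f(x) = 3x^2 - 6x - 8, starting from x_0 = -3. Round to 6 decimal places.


Newton's method: x_(n+1) = x_n - f(x_n)/f'(x_n)
f(x) = 3x^2 - 6x - 8
f'(x) = 6x - 6

Iteration 1:
  f(-3.000000) = 37.000000
  f'(-3.000000) = -24.000000
  x_1 = -3.000000 - (37.000000)/(-24.000000) = -1.458333

x_1 = -1.458333


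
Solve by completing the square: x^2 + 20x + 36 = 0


Start: x^2 + 20x + 36 = 0
Move constant: x^2 + 20x = -36
Half of 20 is 10, squared is 100
Add 100 to both sides: x^2 + 20x + 100 = 64
(x + 10)^2 = 64
x + 10 = ±8
x = -10 + 8 = -2 or x = -10 - 8 = -18

x = -18, x = -2


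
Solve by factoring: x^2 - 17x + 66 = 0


We need two numbers that multiply to 66 and add to -17.
Those numbers are -6 and -11 (since (-6) * (-11) = 66 and (-6) + (-11) = -17).
So x^2 - 17x + 66 = (x - 6)(x - 11) = 0
Setting each factor to zero: x = 6 or x = 11

x = 6, x = 11


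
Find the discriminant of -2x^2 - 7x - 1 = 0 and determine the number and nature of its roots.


For ax^2 + bx + c = 0, discriminant D = b^2 - 4ac
Here a = -2, b = -7, c = -1
D = (-7)^2 - 4(-2)(-1) = 49 - 8 = 41

D = 41 > 0 but not a perfect square
The equation has 2 distinct real irrational roots.

Discriminant = 41, 2 distinct real irrational roots


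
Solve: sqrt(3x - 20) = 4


Square both sides: 3x - 20 = 4^2 = 16
3x = 16 + 20 = 36
x = 12
Check: sqrt(3*12 - 20) = sqrt(16) = 4 ✓

x = 12


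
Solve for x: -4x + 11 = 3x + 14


Starting with: -4x + 11 = 3x + 14
Move all x terms to left: (-4 - 3)x = 14 - 11
Simplify: -7x = 3
Divide both sides by -7: x = -3/7

x = -3/7


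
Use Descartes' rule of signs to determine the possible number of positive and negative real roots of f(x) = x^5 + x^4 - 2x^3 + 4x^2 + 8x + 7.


Descartes' rule of signs:

For positive roots, count sign changes in f(x) = x^5 + x^4 - 2x^3 + 4x^2 + 8x + 7:
Signs of coefficients: +, +, -, +, +, +
Number of sign changes: 2
Possible positive real roots: 2, 0

For negative roots, examine f(-x) = -x^5 + x^4 + 2x^3 + 4x^2 - 8x + 7:
Signs of coefficients: -, +, +, +, -, +
Number of sign changes: 3
Possible negative real roots: 3, 1

Positive roots: 2 or 0; Negative roots: 3 or 1


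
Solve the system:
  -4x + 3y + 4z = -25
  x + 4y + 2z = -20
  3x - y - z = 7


Using Cramer's rule. Expand each determinant along the first row.
D  = (-4)*[4*(-1) - 2*(-1)] - 3*[1*(-1) - 2*3] + 4*[1*(-1) - 4*3]
  = (-4)*(-2) - 3*(-7) + 4*(-13) = -23
Dx = (-25)*[4*(-1) - 2*(-1)] - 3*[(-20)*(-1) - 2*7] + 4*[(-20)*(-1) - 4*7]
  = (-25)*(-2) - 3*(6) + 4*(-8) = 0
Dy = (-4)*[(-20)*(-1) - 2*7] - (-25)*[1*(-1) - 2*3] + 4*[1*7 - (-20)*3]
  = (-4)*(6) - (-25)*(-7) + 4*(67) = 69
Dz = (-4)*[4*7 - (-20)*(-1)] - 3*[1*7 - (-20)*3] + (-25)*[1*(-1) - 4*3]
  = (-4)*(8) - 3*(67) + (-25)*(-13) = 92
x = Dx/D = 0/-23 = 0, y = Dy/D = 69/-23 = -3, z = Dz/D = 92/-23 = -4
Check eq1: (-4)(0) + (3)(-3) + (4)(-4) = -25 = -25 ✓
Check eq2: (1)(0) + (4)(-3) + (2)(-4) = -20 = -20 ✓
Check eq3: (3)(0) + (-1)(-3) + (-1)(-4) = 7 = 7 ✓

x = 0, y = -3, z = -4


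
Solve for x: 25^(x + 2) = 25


Express both sides with the same base.
25 = 25^1
Since the bases match, equate exponents: x + 2 = 1
So x = 1 - (2) = -1

x = -1


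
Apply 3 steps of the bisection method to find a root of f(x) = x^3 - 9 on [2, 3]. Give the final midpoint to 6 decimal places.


f(x) = x^3 - 9
f(2) = -1 < 0
f(3) = 18 > 0

Step 1: midpoint = (2.000000 + 3.000000)/2 = 2.500000
  f(2.500000) = 6.625000
  f(mid) > 0, so root is in [2.000000, 2.500000]

Step 2: midpoint = (2.000000 + 2.500000)/2 = 2.250000
  f(2.250000) = 2.390625
  f(mid) > 0, so root is in [2.000000, 2.250000]

Step 3: midpoint = (2.000000 + 2.250000)/2 = 2.125000
  f(2.125000) = 0.595703
  f(mid) > 0, so root is in [2.000000, 2.125000]

midpoint = 2.125000


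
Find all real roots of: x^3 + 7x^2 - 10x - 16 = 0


Let p(x) = x^3 + 7x^2 - 10x - 16. By the rational root theorem (leading coefficient 1), any rational root is an integer divisor of 16: try ±1, ±2, ... in turn.
Test x = 1: value = -18 ≠ 0.
Test x = -1: value = 0 ✓, so (x + 1) is a factor.
Synthetic division by (x + 1): bring down 1; 1(-1) + 7 = 6; 6(-1) - 10 = -16; (-16)(-1) - 16 = 0 → quotient x^2 + 6x - 16, remainder 0.
Solve the quadratic x^2 + 6x - 16 = 0: discriminant = 6^2 - 4(1)(-16) = 36 + 64 = 100.
sqrt(100) = 10, so x = (-6 ± 10)/2: x = 2 or x = -8.

x = -8, x = -1, x = 2


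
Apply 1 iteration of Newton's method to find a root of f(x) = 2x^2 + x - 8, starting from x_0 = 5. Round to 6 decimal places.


Newton's method: x_(n+1) = x_n - f(x_n)/f'(x_n)
f(x) = 2x^2 + x - 8
f'(x) = 4x + 1

Iteration 1:
  f(5.000000) = 47.000000
  f'(5.000000) = 21.000000
  x_1 = 5.000000 - (47.000000)/(21.000000) = 2.761905

x_1 = 2.761905


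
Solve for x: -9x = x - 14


Starting with: -9x = x - 14
Move all x terms to left: (-9 - 1)x = -14 - 0
Simplify: -10x = -14
Divide both sides by -10: x = 7/5

x = 7/5


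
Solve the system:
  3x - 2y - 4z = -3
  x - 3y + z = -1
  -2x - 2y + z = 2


Using Cramer's rule. Expand each determinant along the first row.
D  = 3*[(-3)*1 - 1*(-2)] - (-2)*[1*1 - 1*(-2)] + (-4)*[1*(-2) - (-3)*(-2)]
  = 3*(-1) - (-2)*(3) + (-4)*(-8) = 35
Dx = (-3)*[(-3)*1 - 1*(-2)] - (-2)*[(-1)*1 - 1*2] + (-4)*[(-1)*(-2) - (-3)*2]
  = (-3)*(-1) - (-2)*(-3) + (-4)*(8) = -35
Dy = 3*[(-1)*1 - 1*2] - (-3)*[1*1 - 1*(-2)] + (-4)*[1*2 - (-1)*(-2)]
  = 3*(-3) - (-3)*(3) + (-4)*(0) = 0
Dz = 3*[(-3)*2 - (-1)*(-2)] - (-2)*[1*2 - (-1)*(-2)] + (-3)*[1*(-2) - (-3)*(-2)]
  = 3*(-8) - (-2)*(0) + (-3)*(-8) = 0
x = Dx/D = -35/35 = -1, y = Dy/D = 0/35 = 0, z = Dz/D = 0/35 = 0
Check eq1: (3)(-1) + (-2)(0) + (-4)(0) = -3 = -3 ✓
Check eq2: (1)(-1) + (-3)(0) + (1)(0) = -1 = -1 ✓
Check eq3: (-2)(-1) + (-2)(0) + (1)(0) = 2 = 2 ✓

x = -1, y = 0, z = 0


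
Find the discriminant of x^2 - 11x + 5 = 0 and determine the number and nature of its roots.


For ax^2 + bx + c = 0, discriminant D = b^2 - 4ac
Here a = 1, b = -11, c = 5
D = (-11)^2 - 4(1)(5) = 121 - 20 = 101

D = 101 > 0 but not a perfect square
The equation has 2 distinct real irrational roots.

Discriminant = 101, 2 distinct real irrational roots


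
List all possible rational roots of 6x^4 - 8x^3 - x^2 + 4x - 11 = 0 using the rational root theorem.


Rational root theorem: possible roots are ±p/q where:
  p divides the constant term (-11): p ∈ {1, 11}
  q divides the leading coefficient (6): q ∈ {1, 2, 3, 6}

All possible rational roots: -11, -11/2, -11/3, -11/6, -1, -1/2, -1/3, -1/6, 1/6, 1/3, 1/2, 1, 11/6, 11/3, 11/2, 11

-11, -11/2, -11/3, -11/6, -1, -1/2, -1/3, -1/6, 1/6, 1/3, 1/2, 1, 11/6, 11/3, 11/2, 11


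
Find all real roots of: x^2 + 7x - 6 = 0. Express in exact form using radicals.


Using the quadratic formula: x = (-b ± sqrt(b^2 - 4ac)) / (2a)
Here a = 1, b = 7, c = -6
Discriminant = b^2 - 4ac = 7^2 - 4(1)(-6) = 49 + 24 = 73
Since discriminant = 73 > 0, there are two real roots.
x = (-7 ± sqrt(73)) / 2
Numerically: x ≈ 0.7720 or x ≈ -7.7720

x = (-7 + sqrt(73)) / 2 or x = (-7 - sqrt(73)) / 2


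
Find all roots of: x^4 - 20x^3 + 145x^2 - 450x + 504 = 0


Let p(x) = x^4 - 20x^3 + 145x^2 - 450x + 504. By the rational root theorem (leading coefficient 1), any rational root is an integer divisor of 504: try ±1, ±2, ... in turn.
Test x = 1: value = 180 ≠ 0.
Test x = -1: value = 1120 ≠ 0.
Test x = 2: value = 40 ≠ 0.
Test x = -2: value = 2160 ≠ 0.
Test x = 3: value = 0 ✓, so (x - 3) is a factor.
Synthetic division by (x - 3): bring down 1; 1(3) - 20 = -17; (-17)(3) + 145 = 94; 94(3) - 450 = -168; (-168)(3) + 504 = 0 → quotient x^3 - 17x^2 + 94x - 168, remainder 0.
Continue with the quotient x^3 - 17x^2 + 94x - 168 (candidates must divide 168; re-test x = 3 first in case it repeats).
Test x = 3: value = -12 ≠ 0.
Test x = -3: value = -630 ≠ 0.
Test x = 4: value = 0 ✓, so (x - 4) is a factor.
Synthetic division by (x - 4): bring down 1; 1(4) - 17 = -13; (-13)(4) + 94 = 42; 42(4) - 168 = 0 → quotient x^2 - 13x + 42, remainder 0.
Solve the quadratic x^2 - 13x + 42 = 0: discriminant = (-13)^2 - 4(1)(42) = 169 - 168 = 1.
sqrt(1) = 1, so x = (13 ± 1)/2: x = 7 or x = 6.
Collecting all roots found:

x = 3, x = 4, x = 6, x = 7


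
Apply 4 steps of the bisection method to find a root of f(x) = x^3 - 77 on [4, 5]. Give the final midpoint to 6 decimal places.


f(x) = x^3 - 77
f(4) = -13 < 0
f(5) = 48 > 0

Step 1: midpoint = (4.000000 + 5.000000)/2 = 4.500000
  f(4.500000) = 14.125000
  f(mid) > 0, so root is in [4.000000, 4.500000]

Step 2: midpoint = (4.000000 + 4.500000)/2 = 4.250000
  f(4.250000) = -0.234375
  f(mid) < 0, so root is in [4.250000, 4.500000]

Step 3: midpoint = (4.250000 + 4.500000)/2 = 4.375000
  f(4.375000) = 6.740234
  f(mid) > 0, so root is in [4.250000, 4.375000]

Step 4: midpoint = (4.250000 + 4.375000)/2 = 4.312500
  f(4.312500) = 3.202393
  f(mid) > 0, so root is in [4.250000, 4.312500]

midpoint = 4.312500


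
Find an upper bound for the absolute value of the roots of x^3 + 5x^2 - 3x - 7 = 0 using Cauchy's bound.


Cauchy's bound: all roots r satisfy |r| <= 1 + max(|a_i/a_n|) for i = 0,...,n-1
where a_n is the leading coefficient.

Coefficients: [1, 5, -3, -7]
Leading coefficient a_n = 1
Ratios |a_i/a_n|: 5, 3, 7
Maximum ratio: 7
Cauchy's bound: |r| <= 1 + 7 = 8

Upper bound = 8


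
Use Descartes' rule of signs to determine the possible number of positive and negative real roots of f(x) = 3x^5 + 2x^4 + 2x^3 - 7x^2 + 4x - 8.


Descartes' rule of signs:

For positive roots, count sign changes in f(x) = 3x^5 + 2x^4 + 2x^3 - 7x^2 + 4x - 8:
Signs of coefficients: +, +, +, -, +, -
Number of sign changes: 3
Possible positive real roots: 3, 1

For negative roots, examine f(-x) = -3x^5 + 2x^4 - 2x^3 - 7x^2 - 4x - 8:
Signs of coefficients: -, +, -, -, -, -
Number of sign changes: 2
Possible negative real roots: 2, 0

Positive roots: 3 or 1; Negative roots: 2 or 0


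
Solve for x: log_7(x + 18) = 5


Convert to exponential form: x + 18 = 7^5 = 16807
x = 16807 - 18 = 16789
Check: log_7(16789 + 18) = log_7(16807) = log_7(16807) = 5 ✓

x = 16789


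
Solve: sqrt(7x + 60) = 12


Square both sides: 7x + 60 = 12^2 = 144
7x = 144 - 60 = 84
x = 12
Check: sqrt(7*12 + 60) = sqrt(144) = 12 ✓

x = 12


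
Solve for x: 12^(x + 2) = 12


Express both sides with the same base.
12 = 12^1
Since the bases match, equate exponents: x + 2 = 1
So x = 1 - (2) = -1

x = -1


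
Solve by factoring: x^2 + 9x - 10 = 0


We need two numbers that multiply to -10 and add to 9.
Those numbers are -1 and 10 (since (-1) * 10 = -10 and (-1) + 10 = 9).
So x^2 + 9x - 10 = (x - 1)(x + 10) = 0
Setting each factor to zero: x = 1 or x = -10

x = -10, x = 1


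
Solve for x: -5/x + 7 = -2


Subtract 7 from both sides: -5/x = -9
Multiply both sides by x: -5 = -9 * x
Divide by -9: x = 5/9

x = 5/9


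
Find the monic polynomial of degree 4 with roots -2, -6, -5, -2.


A monic polynomial with roots -2, -6, -5, -2 is:
p(x) = (x + 2)(x + 6)(x + 5)(x + 2)
After multiplying by (x + 2): x + 2
After multiplying by (x + 6): x^2 + 8x + 12
After multiplying by (x + 5): x^3 + 13x^2 + 52x + 60
After multiplying by (x + 2): x^4 + 15x^3 + 78x^2 + 164x + 120

x^4 + 15x^3 + 78x^2 + 164x + 120


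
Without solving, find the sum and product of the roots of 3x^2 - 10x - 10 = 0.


By Vieta's formulas for ax^2 + bx + c = 0:
  Sum of roots = -b/a
  Product of roots = c/a

Here a = 3, b = -10, c = -10
Sum = -(-10)/3 = 10/3
Product = -10/3 = -10/3

Sum = 10/3, Product = -10/3


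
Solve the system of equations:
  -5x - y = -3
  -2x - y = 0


Using Cramer's rule:
Determinant D = (-5)(-1) - (-2)(-1) = 5 - 2 = 3
Dx = (-3)(-1) - (0)(-1) = 3 - 0 = 3
Dy = (-5)(0) - (-2)(-3) = 0 - 6 = -6
x = Dx/D = 3/3 = 1
y = Dy/D = -6/3 = -2

x = 1, y = -2


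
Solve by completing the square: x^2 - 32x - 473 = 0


Start: x^2 - 32x - 473 = 0
Move constant: x^2 - 32x = 473
Half of -32 is -16, squared is 256
Add 256 to both sides: x^2 - 32x + 256 = 729
(x - 16)^2 = 729
x - 16 = ±27
x = 16 + 27 = 43 or x = 16 - 27 = -11

x = -11, x = 43


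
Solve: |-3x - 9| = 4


An absolute value equation |expr| = 4 gives two cases:
Case 1: -3x - 9 = 4
  -3x = 13, so x = -13/3
Case 2: -3x - 9 = -4
  -3x = 5, so x = -5/3

x = -13/3, x = -5/3


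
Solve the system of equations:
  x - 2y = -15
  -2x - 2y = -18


Using Cramer's rule:
Determinant D = (1)(-2) - (-2)(-2) = -2 - 4 = -6
Dx = (-15)(-2) - (-18)(-2) = 30 - 36 = -6
Dy = (1)(-18) - (-2)(-15) = -18 - 30 = -48
x = Dx/D = -6/-6 = 1
y = Dy/D = -48/-6 = 8

x = 1, y = 8


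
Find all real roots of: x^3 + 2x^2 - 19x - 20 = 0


Let p(x) = x^3 + 2x^2 - 19x - 20. By the rational root theorem (leading coefficient 1), any rational root is an integer divisor of 20: try ±1, ±2, ... in turn.
Test x = 1: value = -36 ≠ 0.
Test x = -1: value = 0 ✓, so (x + 1) is a factor.
Synthetic division by (x + 1): bring down 1; 1(-1) + 2 = 1; 1(-1) - 19 = -20; (-20)(-1) - 20 = 0 → quotient x^2 + x - 20, remainder 0.
Solve the quadratic x^2 + x - 20 = 0: discriminant = 1^2 - 4(1)(-20) = 1 + 80 = 81.
sqrt(81) = 9, so x = (-1 ± 9)/2: x = 4 or x = -5.

x = -5, x = -1, x = 4


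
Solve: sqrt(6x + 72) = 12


Square both sides: 6x + 72 = 12^2 = 144
6x = 144 - 72 = 72
x = 12
Check: sqrt(6*12 + 72) = sqrt(144) = 12 ✓

x = 12


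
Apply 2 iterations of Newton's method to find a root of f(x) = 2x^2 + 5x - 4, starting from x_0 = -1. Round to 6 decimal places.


Newton's method: x_(n+1) = x_n - f(x_n)/f'(x_n)
f(x) = 2x^2 + 5x - 4
f'(x) = 4x + 5

Iteration 1:
  f(-1.000000) = -7.000000
  f'(-1.000000) = 1.000000
  x_1 = -1.000000 - (-7.000000)/(1.000000) = 6.000000

Iteration 2:
  f(6.000000) = 98.000000
  f'(6.000000) = 29.000000
  x_2 = 6.000000 - (98.000000)/(29.000000) = 2.620690

x_2 = 2.620690


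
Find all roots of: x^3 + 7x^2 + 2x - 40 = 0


Let p(x) = x^3 + 7x^2 + 2x - 40. By the rational root theorem (leading coefficient 1), any rational root is an integer divisor of 40: try ±1, ±2, ... in turn.
Test x = 1: value = -30 ≠ 0.
Test x = -1: value = -36 ≠ 0.
Test x = 2: value = 0 ✓, so (x - 2) is a factor.
Synthetic division by (x - 2): bring down 1; 1(2) + 7 = 9; 9(2) + 2 = 20; 20(2) - 40 = 0 → quotient x^2 + 9x + 20, remainder 0.
Solve the quadratic x^2 + 9x + 20 = 0: discriminant = 9^2 - 4(1)(20) = 81 - 80 = 1.
sqrt(1) = 1, so x = (-9 ± 1)/2: x = -4 or x = -5.
Collecting all roots found:

x = -5, x = -4, x = 2


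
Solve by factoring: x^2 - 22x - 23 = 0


We need two numbers that multiply to -23 and add to -22.
Those numbers are 1 and -23 (since 1 * (-23) = -23 and 1 + (-23) = -22).
So x^2 - 22x - 23 = (x + 1)(x - 23) = 0
Setting each factor to zero: x = -1 or x = 23

x = -1, x = 23


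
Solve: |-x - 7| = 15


An absolute value equation |expr| = 15 gives two cases:
Case 1: -x - 7 = 15
  -x = 22, so x = -22
Case 2: -x - 7 = -15
  -x = -8, so x = 8

x = -22, x = 8


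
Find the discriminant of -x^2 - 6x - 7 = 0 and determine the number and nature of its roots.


For ax^2 + bx + c = 0, discriminant D = b^2 - 4ac
Here a = -1, b = -6, c = -7
D = (-6)^2 - 4(-1)(-7) = 36 - 28 = 8

D = 8 > 0 but not a perfect square
The equation has 2 distinct real irrational roots.

Discriminant = 8, 2 distinct real irrational roots


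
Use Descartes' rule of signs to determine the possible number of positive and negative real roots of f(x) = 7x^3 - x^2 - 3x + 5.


Descartes' rule of signs:

For positive roots, count sign changes in f(x) = 7x^3 - x^2 - 3x + 5:
Signs of coefficients: +, -, -, +
Number of sign changes: 2
Possible positive real roots: 2, 0

For negative roots, examine f(-x) = -7x^3 - x^2 + 3x + 5:
Signs of coefficients: -, -, +, +
Number of sign changes: 1
Possible negative real roots: 1

Positive roots: 2 or 0; Negative roots: 1


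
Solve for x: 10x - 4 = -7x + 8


Starting with: 10x - 4 = -7x + 8
Move all x terms to left: (10 + 7)x = 8 + 4
Simplify: 17x = 12
Divide both sides by 17: x = 12/17

x = 12/17


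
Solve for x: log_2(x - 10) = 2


Convert to exponential form: x - 10 = 2^2 = 4
x = 4 + 10 = 14
Check: log_2(14 - 10) = log_2(4) = log_2(4) = 2 ✓

x = 14


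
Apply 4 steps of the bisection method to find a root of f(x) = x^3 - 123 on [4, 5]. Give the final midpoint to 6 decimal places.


f(x) = x^3 - 123
f(4) = -59 < 0
f(5) = 2 > 0

Step 1: midpoint = (4.000000 + 5.000000)/2 = 4.500000
  f(4.500000) = -31.875000
  f(mid) < 0, so root is in [4.500000, 5.000000]

Step 2: midpoint = (4.500000 + 5.000000)/2 = 4.750000
  f(4.750000) = -15.828125
  f(mid) < 0, so root is in [4.750000, 5.000000]

Step 3: midpoint = (4.750000 + 5.000000)/2 = 4.875000
  f(4.875000) = -7.142578
  f(mid) < 0, so root is in [4.875000, 5.000000]

Step 4: midpoint = (4.875000 + 5.000000)/2 = 4.937500
  f(4.937500) = -2.629150
  f(mid) < 0, so root is in [4.937500, 5.000000]

midpoint = 4.937500


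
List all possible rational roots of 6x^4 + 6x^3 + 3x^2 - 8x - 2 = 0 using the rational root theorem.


Rational root theorem: possible roots are ±p/q where:
  p divides the constant term (-2): p ∈ {1, 2}
  q divides the leading coefficient (6): q ∈ {1, 2, 3, 6}

All possible rational roots: -2, -1, -2/3, -1/2, -1/3, -1/6, 1/6, 1/3, 1/2, 2/3, 1, 2

-2, -1, -2/3, -1/2, -1/3, -1/6, 1/6, 1/3, 1/2, 2/3, 1, 2


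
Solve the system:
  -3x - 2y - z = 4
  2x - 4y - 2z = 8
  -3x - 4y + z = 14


Using Cramer's rule. Expand each determinant along the first row.
D  = (-3)*[(-4)*1 - (-2)*(-4)] - (-2)*[2*1 - (-2)*(-3)] + (-1)*[2*(-4) - (-4)*(-3)]
  = (-3)*(-12) - (-2)*(-4) + (-1)*(-20) = 48
Dx = 4*[(-4)*1 - (-2)*(-4)] - (-2)*[8*1 - (-2)*14] + (-1)*[8*(-4) - (-4)*14]
  = 4*(-12) - (-2)*(36) + (-1)*(24) = 0
Dy = (-3)*[8*1 - (-2)*14] - 4*[2*1 - (-2)*(-3)] + (-1)*[2*14 - 8*(-3)]
  = (-3)*(36) - 4*(-4) + (-1)*(52) = -144
Dz = (-3)*[(-4)*14 - 8*(-4)] - (-2)*[2*14 - 8*(-3)] + 4*[2*(-4) - (-4)*(-3)]
  = (-3)*(-24) - (-2)*(52) + 4*(-20) = 96
x = Dx/D = 0/48 = 0, y = Dy/D = -144/48 = -3, z = Dz/D = 96/48 = 2
Check eq1: (-3)(0) + (-2)(-3) + (-1)(2) = 4 = 4 ✓
Check eq2: (2)(0) + (-4)(-3) + (-2)(2) = 8 = 8 ✓
Check eq3: (-3)(0) + (-4)(-3) + (1)(2) = 14 = 14 ✓

x = 0, y = -3, z = 2


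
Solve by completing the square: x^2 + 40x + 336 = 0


Start: x^2 + 40x + 336 = 0
Move constant: x^2 + 40x = -336
Half of 40 is 20, squared is 400
Add 400 to both sides: x^2 + 40x + 400 = 64
(x + 20)^2 = 64
x + 20 = ±8
x = -20 + 8 = -12 or x = -20 - 8 = -28

x = -28, x = -12


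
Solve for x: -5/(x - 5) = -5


Multiply both sides by (x - 5): -5 = -5(x - 5)
Distribute: -5 = -5x + 25
-5x = -5 - 25 = -30
x = 6

x = 6


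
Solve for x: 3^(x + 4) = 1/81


Express both sides with the same base.
1/81 = 3^(-4)
Since the bases match, equate exponents: x + 4 = -4
So x = -4 - (4) = -8

x = -8


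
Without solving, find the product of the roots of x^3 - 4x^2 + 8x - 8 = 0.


By Vieta's formulas for x^3 + bx^2 + cx + d = 0:
  r1 + r2 + r3 = -b/a = 4
  r1*r2 + r1*r3 + r2*r3 = c/a = 8
  r1*r2*r3 = -d/a = 8


Product = 8


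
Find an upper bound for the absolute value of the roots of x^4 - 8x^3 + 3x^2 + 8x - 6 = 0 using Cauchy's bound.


Cauchy's bound: all roots r satisfy |r| <= 1 + max(|a_i/a_n|) for i = 0,...,n-1
where a_n is the leading coefficient.

Coefficients: [1, -8, 3, 8, -6]
Leading coefficient a_n = 1
Ratios |a_i/a_n|: 8, 3, 8, 6
Maximum ratio: 8
Cauchy's bound: |r| <= 1 + 8 = 9

Upper bound = 9


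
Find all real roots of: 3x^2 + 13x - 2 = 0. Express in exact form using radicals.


Using the quadratic formula: x = (-b ± sqrt(b^2 - 4ac)) / (2a)
Here a = 3, b = 13, c = -2
Discriminant = b^2 - 4ac = 13^2 - 4(3)(-2) = 169 + 24 = 193
Since discriminant = 193 > 0, there are two real roots.
x = (-13 ± sqrt(193)) / 6
Numerically: x ≈ 0.1487 or x ≈ -4.4821

x = (-13 + sqrt(193)) / 6 or x = (-13 - sqrt(193)) / 6


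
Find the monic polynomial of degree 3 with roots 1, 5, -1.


A monic polynomial with roots 1, 5, -1 is:
p(x) = (x - 1)(x - 5)(x + 1)
After multiplying by (x - 1): x - 1
After multiplying by (x - 5): x^2 - 6x + 5
After multiplying by (x + 1): x^3 - 5x^2 - x + 5

x^3 - 5x^2 - x + 5


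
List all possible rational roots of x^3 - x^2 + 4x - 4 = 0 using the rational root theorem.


Rational root theorem: possible roots are ±p/q where:
  p divides the constant term (-4): p ∈ {1, 2, 4}
  q divides the leading coefficient (1): q ∈ {1}

All possible rational roots: -4, -2, -1, 1, 2, 4

-4, -2, -1, 1, 2, 4


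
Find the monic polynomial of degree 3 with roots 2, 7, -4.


A monic polynomial with roots 2, 7, -4 is:
p(x) = (x - 2)(x - 7)(x + 4)
After multiplying by (x - 2): x - 2
After multiplying by (x - 7): x^2 - 9x + 14
After multiplying by (x + 4): x^3 - 5x^2 - 22x + 56

x^3 - 5x^2 - 22x + 56


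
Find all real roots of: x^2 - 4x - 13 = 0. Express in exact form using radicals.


Using the quadratic formula: x = (-b ± sqrt(b^2 - 4ac)) / (2a)
Here a = 1, b = -4, c = -13
Discriminant = b^2 - 4ac = (-4)^2 - 4(1)(-13) = 16 + 52 = 68
Since discriminant = 68 > 0, there are two real roots.
x = (4 ± 2*sqrt(17)) / 2
Simplifying: x = 2 ± sqrt(17)
Numerically: x ≈ 6.1231 or x ≈ -2.1231

x = 2 + sqrt(17) or x = 2 - sqrt(17)


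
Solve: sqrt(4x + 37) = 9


Square both sides: 4x + 37 = 9^2 = 81
4x = 81 - 37 = 44
x = 11
Check: sqrt(4*11 + 37) = sqrt(81) = 9 ✓

x = 11


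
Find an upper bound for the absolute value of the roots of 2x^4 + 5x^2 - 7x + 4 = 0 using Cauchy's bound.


Cauchy's bound: all roots r satisfy |r| <= 1 + max(|a_i/a_n|) for i = 0,...,n-1
where a_n is the leading coefficient.

Coefficients: [2, 0, 5, -7, 4]
Leading coefficient a_n = 2
Ratios |a_i/a_n|: 0, 5/2, 7/2, 2
Maximum ratio: 7/2
Cauchy's bound: |r| <= 1 + 7/2 = 9/2

Upper bound = 9/2


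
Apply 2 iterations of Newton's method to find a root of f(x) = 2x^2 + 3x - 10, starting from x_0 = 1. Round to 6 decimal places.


Newton's method: x_(n+1) = x_n - f(x_n)/f'(x_n)
f(x) = 2x^2 + 3x - 10
f'(x) = 4x + 3

Iteration 1:
  f(1.000000) = -5.000000
  f'(1.000000) = 7.000000
  x_1 = 1.000000 - (-5.000000)/(7.000000) = 1.714286

Iteration 2:
  f(1.714286) = 1.020408
  f'(1.714286) = 9.857143
  x_2 = 1.714286 - (1.020408)/(9.857143) = 1.610766

x_2 = 1.610766


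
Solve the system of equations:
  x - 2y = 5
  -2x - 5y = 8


Using Cramer's rule:
Determinant D = (1)(-5) - (-2)(-2) = -5 - 4 = -9
Dx = (5)(-5) - (8)(-2) = -25 + 16 = -9
Dy = (1)(8) - (-2)(5) = 8 + 10 = 18
x = Dx/D = -9/-9 = 1
y = Dy/D = 18/-9 = -2

x = 1, y = -2


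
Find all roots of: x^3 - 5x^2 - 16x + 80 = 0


Let p(x) = x^3 - 5x^2 - 16x + 80. By the rational root theorem (leading coefficient 1), any rational root is an integer divisor of 80: try ±1, ±2, ... in turn.
Test x = 1: value = 60 ≠ 0.
Test x = -1: value = 90 ≠ 0.
Test x = 2: value = 36 ≠ 0.
Test x = -2: value = 84 ≠ 0.
Test x = 4: value = 0 ✓, so (x - 4) is a factor.
Synthetic division by (x - 4): bring down 1; 1(4) - 5 = -1; (-1)(4) - 16 = -20; (-20)(4) + 80 = 0 → quotient x^2 - x - 20, remainder 0.
Solve the quadratic x^2 - x - 20 = 0: discriminant = (-1)^2 - 4(1)(-20) = 1 + 80 = 81.
sqrt(81) = 9, so x = (1 ± 9)/2: x = 5 or x = -4.
Collecting all roots found:

x = -4, x = 4, x = 5


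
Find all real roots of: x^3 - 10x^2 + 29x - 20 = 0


Let p(x) = x^3 - 10x^2 + 29x - 20. By the rational root theorem (leading coefficient 1), any rational root is an integer divisor of 20: try ±1, ±2, ... in turn.
Test x = 1: value = 0 ✓, so (x - 1) is a factor.
Synthetic division by (x - 1): bring down 1; 1(1) - 10 = -9; (-9)(1) + 29 = 20; 20(1) - 20 = 0 → quotient x^2 - 9x + 20, remainder 0.
Solve the quadratic x^2 - 9x + 20 = 0: discriminant = (-9)^2 - 4(1)(20) = 81 - 80 = 1.
sqrt(1) = 1, so x = (9 ± 1)/2: x = 5 or x = 4.

x = 1, x = 4, x = 5


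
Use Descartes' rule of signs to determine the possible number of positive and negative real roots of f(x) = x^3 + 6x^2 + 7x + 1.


Descartes' rule of signs:

For positive roots, count sign changes in f(x) = x^3 + 6x^2 + 7x + 1:
Signs of coefficients: +, +, +, +
Number of sign changes: 0
Possible positive real roots: 0

For negative roots, examine f(-x) = -x^3 + 6x^2 - 7x + 1:
Signs of coefficients: -, +, -, +
Number of sign changes: 3
Possible negative real roots: 3, 1

Positive roots: 0; Negative roots: 3 or 1


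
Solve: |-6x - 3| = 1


An absolute value equation |expr| = 1 gives two cases:
Case 1: -6x - 3 = 1
  -6x = 4, so x = -2/3
Case 2: -6x - 3 = -1
  -6x = 2, so x = -1/3

x = -2/3, x = -1/3


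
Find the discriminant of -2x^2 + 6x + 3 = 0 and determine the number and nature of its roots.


For ax^2 + bx + c = 0, discriminant D = b^2 - 4ac
Here a = -2, b = 6, c = 3
D = (6)^2 - 4(-2)(3) = 36 + 24 = 60

D = 60 > 0 but not a perfect square
The equation has 2 distinct real irrational roots.

Discriminant = 60, 2 distinct real irrational roots


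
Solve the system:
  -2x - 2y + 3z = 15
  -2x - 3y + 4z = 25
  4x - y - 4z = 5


Using Cramer's rule. Expand each determinant along the first row.
D  = (-2)*[(-3)*(-4) - 4*(-1)] - (-2)*[(-2)*(-4) - 4*4] + 3*[(-2)*(-1) - (-3)*4]
  = (-2)*(16) - (-2)*(-8) + 3*(14) = -6
Dx = 15*[(-3)*(-4) - 4*(-1)] - (-2)*[25*(-4) - 4*5] + 3*[25*(-1) - (-3)*5]
  = 15*(16) - (-2)*(-120) + 3*(-10) = -30
Dy = (-2)*[25*(-4) - 4*5] - 15*[(-2)*(-4) - 4*4] + 3*[(-2)*5 - 25*4]
  = (-2)*(-120) - 15*(-8) + 3*(-110) = 30
Dz = (-2)*[(-3)*5 - 25*(-1)] - (-2)*[(-2)*5 - 25*4] + 15*[(-2)*(-1) - (-3)*4]
  = (-2)*(10) - (-2)*(-110) + 15*(14) = -30
x = Dx/D = -30/-6 = 5, y = Dy/D = 30/-6 = -5, z = Dz/D = -30/-6 = 5
Check eq1: (-2)(5) + (-2)(-5) + (3)(5) = 15 = 15 ✓
Check eq2: (-2)(5) + (-3)(-5) + (4)(5) = 25 = 25 ✓
Check eq3: (4)(5) + (-1)(-5) + (-4)(5) = 5 = 5 ✓

x = 5, y = -5, z = 5


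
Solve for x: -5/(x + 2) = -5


Multiply both sides by (x + 2): -5 = -5(x + 2)
Distribute: -5 = -5x - 10
-5x = -5 + 10 = 5
x = -1

x = -1


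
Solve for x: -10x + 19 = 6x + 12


Starting with: -10x + 19 = 6x + 12
Move all x terms to left: (-10 - 6)x = 12 - 19
Simplify: -16x = -7
Divide both sides by -16: x = 7/16

x = 7/16


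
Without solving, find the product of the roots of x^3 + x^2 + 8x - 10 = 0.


By Vieta's formulas for x^3 + bx^2 + cx + d = 0:
  r1 + r2 + r3 = -b/a = -1
  r1*r2 + r1*r3 + r2*r3 = c/a = 8
  r1*r2*r3 = -d/a = 10


Product = 10


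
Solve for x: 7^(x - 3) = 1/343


Express both sides with the same base.
1/343 = 7^(-3)
Since the bases match, equate exponents: x - 3 = -3
So x = -3 - (-3) = 0

x = 0


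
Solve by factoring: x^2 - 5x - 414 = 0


We need two numbers that multiply to -414 and add to -5.
Those numbers are 18 and -23 (since 18 * (-23) = -414 and 18 + (-23) = -5).
So x^2 - 5x - 414 = (x + 18)(x - 23) = 0
Setting each factor to zero: x = -18 or x = 23

x = -18, x = 23


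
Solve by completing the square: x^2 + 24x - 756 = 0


Start: x^2 + 24x - 756 = 0
Move constant: x^2 + 24x = 756
Half of 24 is 12, squared is 144
Add 144 to both sides: x^2 + 24x + 144 = 900
(x + 12)^2 = 900
x + 12 = ±30
x = -12 + 30 = 18 or x = -12 - 30 = -42

x = -42, x = 18


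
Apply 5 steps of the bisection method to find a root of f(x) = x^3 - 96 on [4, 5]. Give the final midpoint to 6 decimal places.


f(x) = x^3 - 96
f(4) = -32 < 0
f(5) = 29 > 0

Step 1: midpoint = (4.000000 + 5.000000)/2 = 4.500000
  f(4.500000) = -4.875000
  f(mid) < 0, so root is in [4.500000, 5.000000]

Step 2: midpoint = (4.500000 + 5.000000)/2 = 4.750000
  f(4.750000) = 11.171875
  f(mid) > 0, so root is in [4.500000, 4.750000]

Step 3: midpoint = (4.500000 + 4.750000)/2 = 4.625000
  f(4.625000) = 2.931641
  f(mid) > 0, so root is in [4.500000, 4.625000]

Step 4: midpoint = (4.500000 + 4.625000)/2 = 4.562500
  f(4.562500) = -1.025146
  f(mid) < 0, so root is in [4.562500, 4.625000]

Step 5: midpoint = (4.562500 + 4.625000)/2 = 4.593750
  f(4.593750) = 0.939789
  f(mid) > 0, so root is in [4.562500, 4.593750]

midpoint = 4.593750


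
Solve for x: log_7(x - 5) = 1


Convert to exponential form: x - 5 = 7^1 = 7
x = 7 + 5 = 12
Check: log_7(12 - 5) = log_7(7) = log_7(7) = 1 ✓

x = 12


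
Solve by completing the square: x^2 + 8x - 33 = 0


Start: x^2 + 8x - 33 = 0
Move constant: x^2 + 8x = 33
Half of 8 is 4, squared is 16
Add 16 to both sides: x^2 + 8x + 16 = 49
(x + 4)^2 = 49
x + 4 = ±7
x = -4 + 7 = 3 or x = -4 - 7 = -11

x = -11, x = 3


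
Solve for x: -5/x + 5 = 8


Subtract 5 from both sides: -5/x = 3
Multiply both sides by x: -5 = 3 * x
Divide by 3: x = -5/3

x = -5/3


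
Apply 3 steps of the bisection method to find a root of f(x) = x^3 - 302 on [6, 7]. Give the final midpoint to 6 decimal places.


f(x) = x^3 - 302
f(6) = -86 < 0
f(7) = 41 > 0

Step 1: midpoint = (6.000000 + 7.000000)/2 = 6.500000
  f(6.500000) = -27.375000
  f(mid) < 0, so root is in [6.500000, 7.000000]

Step 2: midpoint = (6.500000 + 7.000000)/2 = 6.750000
  f(6.750000) = 5.546875
  f(mid) > 0, so root is in [6.500000, 6.750000]

Step 3: midpoint = (6.500000 + 6.750000)/2 = 6.625000
  f(6.625000) = -11.224609
  f(mid) < 0, so root is in [6.625000, 6.750000]

midpoint = 6.625000


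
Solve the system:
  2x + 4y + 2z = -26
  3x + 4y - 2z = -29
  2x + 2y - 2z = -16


Using Cramer's rule. Expand each determinant along the first row.
D  = 2*[4*(-2) - (-2)*2] - 4*[3*(-2) - (-2)*2] + 2*[3*2 - 4*2]
  = 2*(-4) - 4*(-2) + 2*(-2) = -4
Dx = (-26)*[4*(-2) - (-2)*2] - 4*[(-29)*(-2) - (-2)*(-16)] + 2*[(-29)*2 - 4*(-16)]
  = (-26)*(-4) - 4*(26) + 2*(6) = 12
Dy = 2*[(-29)*(-2) - (-2)*(-16)] - (-26)*[3*(-2) - (-2)*2] + 2*[3*(-16) - (-29)*2]
  = 2*(26) - (-26)*(-2) + 2*(10) = 20
Dz = 2*[4*(-16) - (-29)*2] - 4*[3*(-16) - (-29)*2] + (-26)*[3*2 - 4*2]
  = 2*(-6) - 4*(10) + (-26)*(-2) = 0
x = Dx/D = 12/-4 = -3, y = Dy/D = 20/-4 = -5, z = Dz/D = 0/-4 = 0
Check eq1: (2)(-3) + (4)(-5) + (2)(0) = -26 = -26 ✓
Check eq2: (3)(-3) + (4)(-5) + (-2)(0) = -29 = -29 ✓
Check eq3: (2)(-3) + (2)(-5) + (-2)(0) = -16 = -16 ✓

x = -3, y = -5, z = 0


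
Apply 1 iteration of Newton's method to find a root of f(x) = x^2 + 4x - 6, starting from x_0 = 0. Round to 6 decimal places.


Newton's method: x_(n+1) = x_n - f(x_n)/f'(x_n)
f(x) = x^2 + 4x - 6
f'(x) = 2x + 4

Iteration 1:
  f(0.000000) = -6.000000
  f'(0.000000) = 4.000000
  x_1 = 0.000000 - (-6.000000)/(4.000000) = 1.500000

x_1 = 1.500000


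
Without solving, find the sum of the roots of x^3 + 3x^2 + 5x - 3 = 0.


By Vieta's formulas for x^3 + bx^2 + cx + d = 0:
  r1 + r2 + r3 = -b/a = -3
  r1*r2 + r1*r3 + r2*r3 = c/a = 5
  r1*r2*r3 = -d/a = 3


Sum = -3


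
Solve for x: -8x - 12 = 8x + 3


Starting with: -8x - 12 = 8x + 3
Move all x terms to left: (-8 - 8)x = 3 + 12
Simplify: -16x = 15
Divide both sides by -16: x = -15/16

x = -15/16


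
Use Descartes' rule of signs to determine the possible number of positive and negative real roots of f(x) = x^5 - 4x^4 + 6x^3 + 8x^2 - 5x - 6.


Descartes' rule of signs:

For positive roots, count sign changes in f(x) = x^5 - 4x^4 + 6x^3 + 8x^2 - 5x - 6:
Signs of coefficients: +, -, +, +, -, -
Number of sign changes: 3
Possible positive real roots: 3, 1

For negative roots, examine f(-x) = -x^5 - 4x^4 - 6x^3 + 8x^2 + 5x - 6:
Signs of coefficients: -, -, -, +, +, -
Number of sign changes: 2
Possible negative real roots: 2, 0

Positive roots: 3 or 1; Negative roots: 2 or 0


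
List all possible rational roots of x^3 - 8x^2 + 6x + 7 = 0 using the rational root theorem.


Rational root theorem: possible roots are ±p/q where:
  p divides the constant term (7): p ∈ {1, 7}
  q divides the leading coefficient (1): q ∈ {1}

All possible rational roots: -7, -1, 1, 7

-7, -1, 1, 7


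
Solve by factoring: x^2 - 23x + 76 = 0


We need two numbers that multiply to 76 and add to -23.
Those numbers are -4 and -19 (since (-4) * (-19) = 76 and (-4) + (-19) = -23).
So x^2 - 23x + 76 = (x - 4)(x - 19) = 0
Setting each factor to zero: x = 4 or x = 19

x = 4, x = 19


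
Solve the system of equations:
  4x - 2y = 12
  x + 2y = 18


Using Cramer's rule:
Determinant D = (4)(2) - (1)(-2) = 8 + 2 = 10
Dx = (12)(2) - (18)(-2) = 24 + 36 = 60
Dy = (4)(18) - (1)(12) = 72 - 12 = 60
x = Dx/D = 60/10 = 6
y = Dy/D = 60/10 = 6

x = 6, y = 6


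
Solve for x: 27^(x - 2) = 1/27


Express both sides with the same base.
1/27 = 27^(-1)
Since the bases match, equate exponents: x - 2 = -1
So x = -1 - (-2) = 1

x = 1


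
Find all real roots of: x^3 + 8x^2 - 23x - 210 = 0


Let p(x) = x^3 + 8x^2 - 23x - 210. By the rational root theorem (leading coefficient 1), any rational root is an integer divisor of 210: try ±1, ±2, ... in turn.
Test x = 1: value = -224 ≠ 0.
Test x = -1: value = -180 ≠ 0.
Test x = 2: value = -216 ≠ 0.
Test x = -2: value = -140 ≠ 0.
Test x = 3: value = -180 ≠ 0.
Test x = -3: value = -96 ≠ 0.
Test x = 5: value = 0 ✓, so (x - 5) is a factor.
Synthetic division by (x - 5): bring down 1; 1(5) + 8 = 13; 13(5) - 23 = 42; 42(5) - 210 = 0 → quotient x^2 + 13x + 42, remainder 0.
Solve the quadratic x^2 + 13x + 42 = 0: discriminant = 13^2 - 4(1)(42) = 169 - 168 = 1.
sqrt(1) = 1, so x = (-13 ± 1)/2: x = -6 or x = -7.

x = -7, x = -6, x = 5
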